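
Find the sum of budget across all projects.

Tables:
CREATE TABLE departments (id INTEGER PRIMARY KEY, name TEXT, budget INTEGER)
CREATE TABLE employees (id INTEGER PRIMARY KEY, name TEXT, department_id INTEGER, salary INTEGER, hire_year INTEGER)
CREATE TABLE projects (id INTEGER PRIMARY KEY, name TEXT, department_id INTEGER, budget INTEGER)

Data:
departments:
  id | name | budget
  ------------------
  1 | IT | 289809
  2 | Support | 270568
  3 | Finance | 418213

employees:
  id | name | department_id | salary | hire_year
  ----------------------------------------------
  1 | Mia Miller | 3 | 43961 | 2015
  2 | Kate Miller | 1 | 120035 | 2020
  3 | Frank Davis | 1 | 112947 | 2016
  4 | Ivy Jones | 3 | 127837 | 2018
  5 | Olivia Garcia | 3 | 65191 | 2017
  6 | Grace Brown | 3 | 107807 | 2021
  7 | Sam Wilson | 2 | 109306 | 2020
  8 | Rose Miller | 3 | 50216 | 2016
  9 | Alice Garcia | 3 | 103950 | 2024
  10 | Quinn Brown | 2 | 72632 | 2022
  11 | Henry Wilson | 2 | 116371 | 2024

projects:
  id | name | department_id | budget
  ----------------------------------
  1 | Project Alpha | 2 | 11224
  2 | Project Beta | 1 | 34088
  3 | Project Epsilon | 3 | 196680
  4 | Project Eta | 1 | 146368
SELECT SUM(budget) FROM projects

Execution result:
388360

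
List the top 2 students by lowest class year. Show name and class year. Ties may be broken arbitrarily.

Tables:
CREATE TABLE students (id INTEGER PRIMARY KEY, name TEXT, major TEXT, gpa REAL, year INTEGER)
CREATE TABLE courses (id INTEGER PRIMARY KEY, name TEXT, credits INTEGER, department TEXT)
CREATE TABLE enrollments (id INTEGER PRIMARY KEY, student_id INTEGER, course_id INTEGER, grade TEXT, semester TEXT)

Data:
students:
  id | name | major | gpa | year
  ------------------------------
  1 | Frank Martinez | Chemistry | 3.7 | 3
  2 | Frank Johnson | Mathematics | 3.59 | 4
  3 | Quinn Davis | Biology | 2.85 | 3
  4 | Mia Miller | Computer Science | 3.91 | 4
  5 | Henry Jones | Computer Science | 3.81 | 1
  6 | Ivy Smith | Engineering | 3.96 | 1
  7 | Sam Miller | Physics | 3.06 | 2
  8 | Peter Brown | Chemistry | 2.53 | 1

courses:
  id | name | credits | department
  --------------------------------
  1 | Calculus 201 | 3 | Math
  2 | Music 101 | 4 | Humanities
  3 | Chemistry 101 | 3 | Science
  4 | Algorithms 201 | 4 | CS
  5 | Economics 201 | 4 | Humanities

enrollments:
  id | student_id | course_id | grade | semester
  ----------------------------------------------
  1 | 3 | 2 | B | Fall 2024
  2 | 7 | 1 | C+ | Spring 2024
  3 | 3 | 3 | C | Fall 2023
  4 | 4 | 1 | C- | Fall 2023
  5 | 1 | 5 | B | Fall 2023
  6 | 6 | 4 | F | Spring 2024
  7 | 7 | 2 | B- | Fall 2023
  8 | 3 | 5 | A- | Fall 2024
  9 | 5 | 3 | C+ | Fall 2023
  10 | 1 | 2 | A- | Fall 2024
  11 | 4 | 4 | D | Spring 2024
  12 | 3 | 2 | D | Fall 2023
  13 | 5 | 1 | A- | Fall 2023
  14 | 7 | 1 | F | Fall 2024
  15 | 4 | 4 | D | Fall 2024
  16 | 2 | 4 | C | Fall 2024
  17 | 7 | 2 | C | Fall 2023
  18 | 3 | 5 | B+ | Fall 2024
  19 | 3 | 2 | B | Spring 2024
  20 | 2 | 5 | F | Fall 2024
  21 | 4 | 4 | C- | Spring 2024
SELECT name, year FROM students ORDER BY year ASC LIMIT 2

Execution result:
name | year
Henry Jones | 1
Ivy Smith | 1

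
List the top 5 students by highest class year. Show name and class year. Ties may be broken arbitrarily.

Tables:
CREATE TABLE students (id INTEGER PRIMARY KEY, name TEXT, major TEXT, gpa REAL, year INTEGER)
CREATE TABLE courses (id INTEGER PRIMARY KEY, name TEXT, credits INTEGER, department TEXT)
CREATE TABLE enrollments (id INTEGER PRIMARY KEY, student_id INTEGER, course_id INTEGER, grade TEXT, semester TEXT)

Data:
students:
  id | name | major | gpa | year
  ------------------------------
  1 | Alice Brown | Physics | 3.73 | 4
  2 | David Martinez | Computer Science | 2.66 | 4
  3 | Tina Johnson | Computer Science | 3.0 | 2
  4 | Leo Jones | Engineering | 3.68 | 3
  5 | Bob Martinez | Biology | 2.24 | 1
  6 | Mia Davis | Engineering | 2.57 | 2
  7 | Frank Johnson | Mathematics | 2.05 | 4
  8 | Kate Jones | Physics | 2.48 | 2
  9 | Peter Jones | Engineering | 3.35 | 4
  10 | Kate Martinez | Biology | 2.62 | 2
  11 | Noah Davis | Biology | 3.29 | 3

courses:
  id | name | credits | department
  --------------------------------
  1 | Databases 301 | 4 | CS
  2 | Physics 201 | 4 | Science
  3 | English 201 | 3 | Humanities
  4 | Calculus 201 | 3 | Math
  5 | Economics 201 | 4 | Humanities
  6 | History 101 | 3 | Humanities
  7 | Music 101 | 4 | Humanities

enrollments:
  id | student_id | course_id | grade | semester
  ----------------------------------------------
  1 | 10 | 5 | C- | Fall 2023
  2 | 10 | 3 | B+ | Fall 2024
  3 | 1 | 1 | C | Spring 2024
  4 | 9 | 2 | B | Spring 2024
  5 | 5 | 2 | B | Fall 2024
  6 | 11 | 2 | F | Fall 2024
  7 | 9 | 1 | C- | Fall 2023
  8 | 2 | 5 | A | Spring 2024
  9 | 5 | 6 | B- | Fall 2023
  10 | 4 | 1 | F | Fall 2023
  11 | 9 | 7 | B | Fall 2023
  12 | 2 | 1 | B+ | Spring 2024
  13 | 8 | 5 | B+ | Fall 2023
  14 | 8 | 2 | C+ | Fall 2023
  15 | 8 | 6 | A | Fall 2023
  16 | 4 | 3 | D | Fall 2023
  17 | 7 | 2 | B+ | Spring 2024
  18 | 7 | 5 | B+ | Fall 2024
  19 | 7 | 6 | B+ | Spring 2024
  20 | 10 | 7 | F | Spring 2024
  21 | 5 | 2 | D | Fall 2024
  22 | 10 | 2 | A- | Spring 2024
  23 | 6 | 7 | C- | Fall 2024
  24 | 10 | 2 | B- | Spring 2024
SELECT name, year FROM students ORDER BY year DESC LIMIT 5

Execution result:
name | year
Alice Brown | 4
David Martinez | 4
Frank Johnson | 4
Peter Jones | 4
Leo Jones | 3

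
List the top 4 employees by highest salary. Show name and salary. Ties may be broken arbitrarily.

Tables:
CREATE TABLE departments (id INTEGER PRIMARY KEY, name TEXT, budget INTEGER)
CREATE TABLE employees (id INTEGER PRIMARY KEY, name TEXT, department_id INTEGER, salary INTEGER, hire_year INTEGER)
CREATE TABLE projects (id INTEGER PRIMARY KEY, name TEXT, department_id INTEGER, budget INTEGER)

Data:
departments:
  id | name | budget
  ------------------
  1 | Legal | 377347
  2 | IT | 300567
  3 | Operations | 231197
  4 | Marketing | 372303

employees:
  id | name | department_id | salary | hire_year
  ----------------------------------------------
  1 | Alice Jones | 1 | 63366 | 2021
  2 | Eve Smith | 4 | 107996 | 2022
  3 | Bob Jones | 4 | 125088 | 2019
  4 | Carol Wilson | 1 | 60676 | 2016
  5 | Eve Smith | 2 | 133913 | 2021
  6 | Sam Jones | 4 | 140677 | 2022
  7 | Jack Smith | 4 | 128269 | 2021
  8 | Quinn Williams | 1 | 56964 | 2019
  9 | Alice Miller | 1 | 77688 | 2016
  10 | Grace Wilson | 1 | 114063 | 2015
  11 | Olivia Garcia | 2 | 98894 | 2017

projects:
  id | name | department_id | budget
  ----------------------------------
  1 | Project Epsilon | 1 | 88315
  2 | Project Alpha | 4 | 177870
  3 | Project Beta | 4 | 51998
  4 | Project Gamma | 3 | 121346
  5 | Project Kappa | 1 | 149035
SELECT name, salary FROM employees ORDER BY salary DESC LIMIT 4

Execution result:
name | salary
Sam Jones | 140677
Eve Smith | 133913
Jack Smith | 128269
Bob Jones | 125088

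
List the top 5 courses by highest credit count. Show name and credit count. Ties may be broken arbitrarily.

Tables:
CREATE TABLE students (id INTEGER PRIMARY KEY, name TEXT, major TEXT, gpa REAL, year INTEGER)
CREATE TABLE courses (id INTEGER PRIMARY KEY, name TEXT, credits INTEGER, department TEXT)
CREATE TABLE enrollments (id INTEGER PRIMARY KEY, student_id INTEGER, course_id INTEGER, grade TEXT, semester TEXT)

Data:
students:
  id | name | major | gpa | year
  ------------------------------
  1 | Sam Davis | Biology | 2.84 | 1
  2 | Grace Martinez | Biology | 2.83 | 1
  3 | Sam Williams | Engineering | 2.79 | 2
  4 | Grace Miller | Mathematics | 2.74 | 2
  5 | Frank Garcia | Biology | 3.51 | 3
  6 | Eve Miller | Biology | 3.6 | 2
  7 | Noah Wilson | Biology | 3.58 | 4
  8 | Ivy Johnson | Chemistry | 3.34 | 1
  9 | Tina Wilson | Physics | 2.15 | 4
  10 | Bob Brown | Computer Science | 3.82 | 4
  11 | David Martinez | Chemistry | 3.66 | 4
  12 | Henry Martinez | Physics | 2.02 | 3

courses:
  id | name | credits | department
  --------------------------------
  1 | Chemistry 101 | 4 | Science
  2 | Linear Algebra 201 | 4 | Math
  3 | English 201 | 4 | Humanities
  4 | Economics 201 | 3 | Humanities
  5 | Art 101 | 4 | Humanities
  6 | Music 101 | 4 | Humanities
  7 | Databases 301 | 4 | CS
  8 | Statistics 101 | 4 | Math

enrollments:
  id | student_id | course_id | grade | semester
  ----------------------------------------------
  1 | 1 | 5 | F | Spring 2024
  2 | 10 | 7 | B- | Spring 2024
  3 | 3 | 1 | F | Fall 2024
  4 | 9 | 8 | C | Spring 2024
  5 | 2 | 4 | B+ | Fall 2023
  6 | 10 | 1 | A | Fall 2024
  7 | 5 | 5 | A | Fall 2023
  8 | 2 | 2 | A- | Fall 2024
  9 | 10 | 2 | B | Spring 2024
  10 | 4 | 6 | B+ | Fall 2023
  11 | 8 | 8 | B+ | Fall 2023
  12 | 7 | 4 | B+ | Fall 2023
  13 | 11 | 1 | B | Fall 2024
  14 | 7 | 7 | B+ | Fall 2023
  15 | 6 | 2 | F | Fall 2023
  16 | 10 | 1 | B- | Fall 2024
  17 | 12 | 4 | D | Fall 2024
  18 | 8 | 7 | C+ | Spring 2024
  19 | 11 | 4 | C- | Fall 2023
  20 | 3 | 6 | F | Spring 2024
SELECT name, credits FROM courses ORDER BY credits DESC LIMIT 5

Execution result:
name | credits
Chemistry 101 | 4
Linear Algebra 201 | 4
English 201 | 4
Art 101 | 4
Music 101 | 4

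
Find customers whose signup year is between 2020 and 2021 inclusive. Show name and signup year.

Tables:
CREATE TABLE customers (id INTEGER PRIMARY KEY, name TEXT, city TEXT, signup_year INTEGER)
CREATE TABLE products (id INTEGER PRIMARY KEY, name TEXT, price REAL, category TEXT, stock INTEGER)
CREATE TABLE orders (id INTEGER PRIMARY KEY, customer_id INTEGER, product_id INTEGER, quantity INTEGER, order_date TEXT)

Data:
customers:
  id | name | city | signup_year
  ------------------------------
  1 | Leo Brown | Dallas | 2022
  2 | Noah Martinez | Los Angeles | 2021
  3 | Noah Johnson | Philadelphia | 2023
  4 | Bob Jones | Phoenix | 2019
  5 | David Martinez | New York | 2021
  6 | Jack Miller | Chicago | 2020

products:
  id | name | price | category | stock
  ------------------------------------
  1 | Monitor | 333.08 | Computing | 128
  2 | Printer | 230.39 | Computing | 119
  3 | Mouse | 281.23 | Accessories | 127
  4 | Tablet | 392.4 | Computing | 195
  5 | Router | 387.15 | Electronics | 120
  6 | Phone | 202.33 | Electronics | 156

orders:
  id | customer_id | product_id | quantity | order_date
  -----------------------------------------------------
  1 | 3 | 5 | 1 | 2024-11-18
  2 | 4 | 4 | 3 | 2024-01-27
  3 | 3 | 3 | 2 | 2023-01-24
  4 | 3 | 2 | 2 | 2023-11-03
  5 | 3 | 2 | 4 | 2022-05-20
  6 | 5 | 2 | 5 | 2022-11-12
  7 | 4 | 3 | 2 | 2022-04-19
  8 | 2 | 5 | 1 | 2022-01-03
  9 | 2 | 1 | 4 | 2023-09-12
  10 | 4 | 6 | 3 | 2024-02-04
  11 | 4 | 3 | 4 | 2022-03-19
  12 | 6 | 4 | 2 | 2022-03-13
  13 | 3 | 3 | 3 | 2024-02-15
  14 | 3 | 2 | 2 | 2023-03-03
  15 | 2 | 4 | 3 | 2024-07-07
SELECT name, signup_year FROM customers WHERE signup_year BETWEEN 2020 AND 2021

Execution result:
name | signup_year
Noah Martinez | 2021
David Martinez | 2021
Jack Miller | 2020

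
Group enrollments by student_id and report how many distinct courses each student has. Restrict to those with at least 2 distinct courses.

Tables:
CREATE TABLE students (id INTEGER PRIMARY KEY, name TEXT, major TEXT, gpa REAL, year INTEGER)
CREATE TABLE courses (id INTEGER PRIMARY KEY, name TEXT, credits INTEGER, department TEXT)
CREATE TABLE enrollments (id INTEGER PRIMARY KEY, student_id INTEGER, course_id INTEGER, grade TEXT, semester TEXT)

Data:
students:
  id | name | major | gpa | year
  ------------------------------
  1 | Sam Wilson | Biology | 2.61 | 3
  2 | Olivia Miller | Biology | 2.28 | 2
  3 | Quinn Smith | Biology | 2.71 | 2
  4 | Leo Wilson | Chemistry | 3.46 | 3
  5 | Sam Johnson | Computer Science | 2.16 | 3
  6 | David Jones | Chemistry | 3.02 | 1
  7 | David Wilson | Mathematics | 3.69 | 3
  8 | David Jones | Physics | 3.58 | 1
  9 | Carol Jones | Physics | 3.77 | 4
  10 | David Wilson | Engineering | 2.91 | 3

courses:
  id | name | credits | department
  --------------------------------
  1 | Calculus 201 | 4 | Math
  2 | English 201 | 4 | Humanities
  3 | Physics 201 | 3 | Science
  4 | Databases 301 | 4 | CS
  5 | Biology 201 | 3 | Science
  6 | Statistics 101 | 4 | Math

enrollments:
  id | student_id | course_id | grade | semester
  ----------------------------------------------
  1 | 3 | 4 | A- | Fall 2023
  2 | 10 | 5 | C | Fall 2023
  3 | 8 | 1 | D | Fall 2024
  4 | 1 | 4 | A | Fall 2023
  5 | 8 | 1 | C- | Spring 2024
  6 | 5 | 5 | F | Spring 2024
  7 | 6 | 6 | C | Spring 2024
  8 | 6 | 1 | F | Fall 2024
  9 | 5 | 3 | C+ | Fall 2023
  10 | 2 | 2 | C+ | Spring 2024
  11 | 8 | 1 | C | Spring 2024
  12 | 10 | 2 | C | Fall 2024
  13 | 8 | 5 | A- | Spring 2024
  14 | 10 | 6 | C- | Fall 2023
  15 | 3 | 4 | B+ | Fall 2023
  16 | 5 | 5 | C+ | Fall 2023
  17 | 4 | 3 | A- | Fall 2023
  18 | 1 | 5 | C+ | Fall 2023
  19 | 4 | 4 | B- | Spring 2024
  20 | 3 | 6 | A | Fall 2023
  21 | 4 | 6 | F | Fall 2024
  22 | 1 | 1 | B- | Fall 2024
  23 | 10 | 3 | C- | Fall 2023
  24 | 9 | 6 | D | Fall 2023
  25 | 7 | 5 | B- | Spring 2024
SELECT student_id, COUNT(DISTINCT course_id) AS distinct_course_count FROM enrollments GROUP BY student_id HAVING COUNT(DISTINCT course_id) >= 2

Execution result:
student_id | distinct_course_count
1 | 3
3 | 2
4 | 3
5 | 2
6 | 2
8 | 2
10 | 4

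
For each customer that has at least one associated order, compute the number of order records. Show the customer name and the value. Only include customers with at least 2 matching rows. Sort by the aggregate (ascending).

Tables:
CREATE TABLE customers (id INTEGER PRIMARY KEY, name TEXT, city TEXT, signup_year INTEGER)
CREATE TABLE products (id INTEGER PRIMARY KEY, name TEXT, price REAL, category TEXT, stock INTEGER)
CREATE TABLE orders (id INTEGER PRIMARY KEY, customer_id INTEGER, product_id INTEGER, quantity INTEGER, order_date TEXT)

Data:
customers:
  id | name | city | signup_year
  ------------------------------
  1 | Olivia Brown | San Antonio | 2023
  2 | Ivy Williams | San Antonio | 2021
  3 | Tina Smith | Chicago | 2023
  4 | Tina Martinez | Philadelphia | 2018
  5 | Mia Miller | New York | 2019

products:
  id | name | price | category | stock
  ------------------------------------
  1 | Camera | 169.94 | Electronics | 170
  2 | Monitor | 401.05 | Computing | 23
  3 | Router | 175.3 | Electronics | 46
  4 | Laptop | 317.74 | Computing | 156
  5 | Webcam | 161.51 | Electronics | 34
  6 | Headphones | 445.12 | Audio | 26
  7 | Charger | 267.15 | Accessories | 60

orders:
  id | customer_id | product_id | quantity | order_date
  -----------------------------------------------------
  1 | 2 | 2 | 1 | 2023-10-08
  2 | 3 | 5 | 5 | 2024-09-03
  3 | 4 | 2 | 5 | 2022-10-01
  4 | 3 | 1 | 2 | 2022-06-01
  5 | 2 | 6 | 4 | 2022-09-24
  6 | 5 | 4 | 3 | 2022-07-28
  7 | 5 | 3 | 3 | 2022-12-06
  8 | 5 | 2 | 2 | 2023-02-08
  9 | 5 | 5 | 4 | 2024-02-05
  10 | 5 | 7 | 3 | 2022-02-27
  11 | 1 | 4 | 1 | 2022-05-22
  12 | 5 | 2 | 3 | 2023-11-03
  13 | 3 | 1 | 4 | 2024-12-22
SELECT p.name, COUNT(*) AS n FROM orders c JOIN customers p ON c.customer_id = p.id GROUP BY p.id, p.name HAVING COUNT(*) >= 2 ORDER BY n ASC

Execution result:
name | n
Ivy Williams | 2
Tina Smith | 3
Mia Miller | 6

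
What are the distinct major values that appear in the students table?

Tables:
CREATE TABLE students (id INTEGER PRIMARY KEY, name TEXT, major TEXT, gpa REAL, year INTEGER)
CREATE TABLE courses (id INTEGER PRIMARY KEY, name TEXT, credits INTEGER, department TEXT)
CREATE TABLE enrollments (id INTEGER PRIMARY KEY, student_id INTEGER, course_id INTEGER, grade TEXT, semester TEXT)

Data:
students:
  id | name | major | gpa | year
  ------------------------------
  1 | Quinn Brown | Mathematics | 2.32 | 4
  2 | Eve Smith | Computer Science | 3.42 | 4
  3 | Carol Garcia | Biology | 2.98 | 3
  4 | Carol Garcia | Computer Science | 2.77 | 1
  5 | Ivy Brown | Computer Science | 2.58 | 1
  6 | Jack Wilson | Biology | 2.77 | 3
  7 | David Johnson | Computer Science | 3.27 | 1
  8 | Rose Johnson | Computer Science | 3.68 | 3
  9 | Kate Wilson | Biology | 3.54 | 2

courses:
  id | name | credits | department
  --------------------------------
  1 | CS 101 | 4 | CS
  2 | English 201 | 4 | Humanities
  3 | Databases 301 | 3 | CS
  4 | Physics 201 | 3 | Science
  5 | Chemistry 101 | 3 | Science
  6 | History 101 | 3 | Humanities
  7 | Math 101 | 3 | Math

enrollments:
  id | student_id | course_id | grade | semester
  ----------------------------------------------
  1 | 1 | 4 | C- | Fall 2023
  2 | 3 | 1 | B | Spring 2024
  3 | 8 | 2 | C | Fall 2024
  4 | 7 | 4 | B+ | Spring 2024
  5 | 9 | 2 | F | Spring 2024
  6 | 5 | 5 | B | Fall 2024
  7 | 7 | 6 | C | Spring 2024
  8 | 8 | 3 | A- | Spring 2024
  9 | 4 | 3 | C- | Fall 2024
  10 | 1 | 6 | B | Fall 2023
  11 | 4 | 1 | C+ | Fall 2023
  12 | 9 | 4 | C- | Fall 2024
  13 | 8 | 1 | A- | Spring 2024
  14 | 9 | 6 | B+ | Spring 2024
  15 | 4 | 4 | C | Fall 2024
SELECT DISTINCT major FROM students

Execution result:
major
Mathematics
Computer Science
Biology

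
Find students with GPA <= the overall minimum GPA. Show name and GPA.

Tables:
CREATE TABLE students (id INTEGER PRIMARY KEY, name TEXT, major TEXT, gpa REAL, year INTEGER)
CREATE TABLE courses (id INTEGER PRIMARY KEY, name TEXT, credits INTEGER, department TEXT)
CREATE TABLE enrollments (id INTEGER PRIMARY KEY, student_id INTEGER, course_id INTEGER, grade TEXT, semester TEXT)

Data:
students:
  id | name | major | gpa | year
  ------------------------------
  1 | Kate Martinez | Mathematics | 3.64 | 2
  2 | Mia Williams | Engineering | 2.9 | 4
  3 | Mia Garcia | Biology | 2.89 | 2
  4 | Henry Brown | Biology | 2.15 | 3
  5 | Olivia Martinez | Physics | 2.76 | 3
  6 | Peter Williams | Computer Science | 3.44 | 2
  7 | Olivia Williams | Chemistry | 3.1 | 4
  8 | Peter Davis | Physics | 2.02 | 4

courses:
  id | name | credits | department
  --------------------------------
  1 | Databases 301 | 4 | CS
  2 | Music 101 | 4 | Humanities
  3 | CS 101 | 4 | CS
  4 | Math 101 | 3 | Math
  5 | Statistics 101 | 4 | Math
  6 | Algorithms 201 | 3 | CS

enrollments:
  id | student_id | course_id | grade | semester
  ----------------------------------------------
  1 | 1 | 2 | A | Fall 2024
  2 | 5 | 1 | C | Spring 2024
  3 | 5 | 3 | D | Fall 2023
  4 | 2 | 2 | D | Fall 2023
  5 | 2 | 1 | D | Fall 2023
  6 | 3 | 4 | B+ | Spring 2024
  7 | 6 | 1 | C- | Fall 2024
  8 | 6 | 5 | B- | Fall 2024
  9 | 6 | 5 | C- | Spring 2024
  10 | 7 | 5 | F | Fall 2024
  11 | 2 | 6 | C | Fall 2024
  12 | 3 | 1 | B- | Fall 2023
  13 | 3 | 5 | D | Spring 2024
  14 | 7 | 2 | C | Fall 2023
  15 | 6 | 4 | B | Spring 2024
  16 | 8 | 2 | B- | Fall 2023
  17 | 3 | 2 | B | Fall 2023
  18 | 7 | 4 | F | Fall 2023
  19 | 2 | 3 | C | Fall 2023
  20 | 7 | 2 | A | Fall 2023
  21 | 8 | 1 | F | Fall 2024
SELECT name, gpa FROM students WHERE gpa <= (SELECT MIN(gpa) FROM students)

Execution result:
name | gpa
Peter Davis | 2.02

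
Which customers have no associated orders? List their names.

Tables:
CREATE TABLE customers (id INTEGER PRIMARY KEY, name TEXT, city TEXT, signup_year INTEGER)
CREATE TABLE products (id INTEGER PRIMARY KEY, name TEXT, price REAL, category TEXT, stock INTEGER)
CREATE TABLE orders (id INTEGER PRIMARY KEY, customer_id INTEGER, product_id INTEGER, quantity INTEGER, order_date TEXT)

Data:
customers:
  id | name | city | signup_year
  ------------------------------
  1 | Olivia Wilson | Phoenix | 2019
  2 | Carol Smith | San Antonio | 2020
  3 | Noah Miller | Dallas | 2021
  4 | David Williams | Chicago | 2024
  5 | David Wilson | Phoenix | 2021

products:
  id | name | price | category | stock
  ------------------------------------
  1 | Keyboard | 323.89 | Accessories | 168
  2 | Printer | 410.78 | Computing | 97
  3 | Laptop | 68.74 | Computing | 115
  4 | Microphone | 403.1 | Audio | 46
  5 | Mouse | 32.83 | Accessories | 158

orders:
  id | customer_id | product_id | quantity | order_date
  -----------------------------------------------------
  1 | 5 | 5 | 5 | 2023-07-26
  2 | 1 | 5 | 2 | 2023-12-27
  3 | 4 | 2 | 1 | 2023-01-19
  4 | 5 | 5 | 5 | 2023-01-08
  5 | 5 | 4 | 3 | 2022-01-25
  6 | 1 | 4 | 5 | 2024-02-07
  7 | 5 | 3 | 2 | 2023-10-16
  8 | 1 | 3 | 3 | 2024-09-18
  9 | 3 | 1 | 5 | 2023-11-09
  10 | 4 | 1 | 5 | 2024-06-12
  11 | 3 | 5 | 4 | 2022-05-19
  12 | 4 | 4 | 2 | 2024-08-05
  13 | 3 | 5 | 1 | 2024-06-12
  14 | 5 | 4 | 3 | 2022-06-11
SELECT p.name FROM customers p LEFT JOIN orders c ON c.customer_id = p.id WHERE c.id IS NULL

Execution result:
Carol Smith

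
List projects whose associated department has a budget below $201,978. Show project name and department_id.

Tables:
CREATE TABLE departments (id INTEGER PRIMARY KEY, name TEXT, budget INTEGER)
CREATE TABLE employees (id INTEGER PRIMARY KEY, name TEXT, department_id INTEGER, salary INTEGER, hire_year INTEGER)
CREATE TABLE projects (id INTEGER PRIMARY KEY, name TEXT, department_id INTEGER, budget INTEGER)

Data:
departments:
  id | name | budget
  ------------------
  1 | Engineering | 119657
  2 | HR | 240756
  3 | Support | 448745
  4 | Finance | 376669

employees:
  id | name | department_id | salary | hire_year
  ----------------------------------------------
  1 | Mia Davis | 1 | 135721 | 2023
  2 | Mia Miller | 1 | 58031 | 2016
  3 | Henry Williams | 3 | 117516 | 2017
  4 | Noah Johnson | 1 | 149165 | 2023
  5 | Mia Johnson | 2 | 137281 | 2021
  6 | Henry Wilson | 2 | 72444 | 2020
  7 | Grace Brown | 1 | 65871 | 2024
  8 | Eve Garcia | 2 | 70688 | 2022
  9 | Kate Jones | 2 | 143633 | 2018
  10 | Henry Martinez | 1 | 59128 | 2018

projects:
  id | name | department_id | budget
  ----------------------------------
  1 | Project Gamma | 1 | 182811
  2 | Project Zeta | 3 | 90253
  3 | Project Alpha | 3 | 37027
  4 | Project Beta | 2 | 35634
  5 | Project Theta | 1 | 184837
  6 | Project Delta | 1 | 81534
SELECT name, department_id FROM projects WHERE department_id IN (SELECT id FROM departments WHERE budget < 201978)

Execution result:
name | department_id
Project Gamma | 1
Project Theta | 1
Project Delta | 1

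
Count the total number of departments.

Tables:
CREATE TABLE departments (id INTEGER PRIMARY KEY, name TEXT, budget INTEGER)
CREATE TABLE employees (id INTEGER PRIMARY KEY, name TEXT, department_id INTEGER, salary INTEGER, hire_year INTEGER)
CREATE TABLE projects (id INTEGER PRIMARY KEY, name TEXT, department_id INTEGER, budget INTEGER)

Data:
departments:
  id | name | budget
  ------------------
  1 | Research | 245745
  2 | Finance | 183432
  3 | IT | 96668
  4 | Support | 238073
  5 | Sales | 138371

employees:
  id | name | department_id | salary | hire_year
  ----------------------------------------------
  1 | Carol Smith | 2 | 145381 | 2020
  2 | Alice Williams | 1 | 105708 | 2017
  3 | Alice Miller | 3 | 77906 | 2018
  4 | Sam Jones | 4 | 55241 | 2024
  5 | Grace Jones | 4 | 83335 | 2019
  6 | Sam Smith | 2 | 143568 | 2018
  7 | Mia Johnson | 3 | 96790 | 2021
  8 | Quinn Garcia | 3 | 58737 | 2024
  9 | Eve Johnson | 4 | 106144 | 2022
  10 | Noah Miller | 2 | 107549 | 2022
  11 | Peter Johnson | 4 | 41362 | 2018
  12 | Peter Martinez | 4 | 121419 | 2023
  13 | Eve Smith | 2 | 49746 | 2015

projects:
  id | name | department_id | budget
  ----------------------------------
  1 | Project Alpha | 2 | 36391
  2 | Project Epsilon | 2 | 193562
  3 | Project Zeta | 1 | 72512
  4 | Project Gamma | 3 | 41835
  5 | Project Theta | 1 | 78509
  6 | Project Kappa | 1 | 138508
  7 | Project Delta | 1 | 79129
SELECT COUNT(*) FROM departments

Execution result:
5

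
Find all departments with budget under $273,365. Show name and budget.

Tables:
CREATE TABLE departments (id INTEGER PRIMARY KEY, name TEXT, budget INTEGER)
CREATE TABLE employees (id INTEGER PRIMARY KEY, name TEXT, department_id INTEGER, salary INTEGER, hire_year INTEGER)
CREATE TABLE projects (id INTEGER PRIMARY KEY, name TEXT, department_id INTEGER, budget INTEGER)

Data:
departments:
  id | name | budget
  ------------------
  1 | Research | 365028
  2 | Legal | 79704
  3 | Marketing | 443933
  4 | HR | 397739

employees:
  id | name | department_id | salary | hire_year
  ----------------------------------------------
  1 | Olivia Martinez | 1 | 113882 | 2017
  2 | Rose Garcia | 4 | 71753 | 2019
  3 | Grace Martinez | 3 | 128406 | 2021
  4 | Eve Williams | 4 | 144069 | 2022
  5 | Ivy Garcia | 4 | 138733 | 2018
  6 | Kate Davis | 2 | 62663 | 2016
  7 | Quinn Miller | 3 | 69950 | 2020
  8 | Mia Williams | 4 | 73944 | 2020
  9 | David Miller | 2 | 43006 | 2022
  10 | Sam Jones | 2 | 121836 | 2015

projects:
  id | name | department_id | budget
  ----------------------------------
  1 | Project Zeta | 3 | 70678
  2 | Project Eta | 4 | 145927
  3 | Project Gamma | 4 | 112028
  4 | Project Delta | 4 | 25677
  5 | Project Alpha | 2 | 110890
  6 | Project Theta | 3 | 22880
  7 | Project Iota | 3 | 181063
SELECT name, budget FROM departments WHERE budget < 273365

Execution result:
name | budget
Legal | 79704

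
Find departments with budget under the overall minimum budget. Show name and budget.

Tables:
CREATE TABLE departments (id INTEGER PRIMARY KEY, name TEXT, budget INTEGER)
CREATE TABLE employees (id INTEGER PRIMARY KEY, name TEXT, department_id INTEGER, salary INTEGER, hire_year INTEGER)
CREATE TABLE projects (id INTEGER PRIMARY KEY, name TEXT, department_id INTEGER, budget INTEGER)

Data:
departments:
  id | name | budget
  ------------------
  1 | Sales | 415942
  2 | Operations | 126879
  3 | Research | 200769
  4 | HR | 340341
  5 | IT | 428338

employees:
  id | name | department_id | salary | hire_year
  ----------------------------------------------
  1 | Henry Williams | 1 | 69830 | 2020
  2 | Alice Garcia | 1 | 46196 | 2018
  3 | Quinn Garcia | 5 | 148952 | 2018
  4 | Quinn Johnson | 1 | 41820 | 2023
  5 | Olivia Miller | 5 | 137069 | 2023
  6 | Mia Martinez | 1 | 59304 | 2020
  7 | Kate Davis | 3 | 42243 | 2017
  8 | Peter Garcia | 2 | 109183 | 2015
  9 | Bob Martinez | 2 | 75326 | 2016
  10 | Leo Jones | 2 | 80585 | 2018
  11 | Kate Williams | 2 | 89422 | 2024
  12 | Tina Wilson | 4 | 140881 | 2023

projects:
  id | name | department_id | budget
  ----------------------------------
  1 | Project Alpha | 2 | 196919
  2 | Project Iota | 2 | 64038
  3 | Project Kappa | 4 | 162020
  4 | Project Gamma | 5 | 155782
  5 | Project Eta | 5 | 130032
SELECT name, budget FROM departments WHERE budget < (SELECT MIN(budget) FROM departments)

Execution result:
(no rows)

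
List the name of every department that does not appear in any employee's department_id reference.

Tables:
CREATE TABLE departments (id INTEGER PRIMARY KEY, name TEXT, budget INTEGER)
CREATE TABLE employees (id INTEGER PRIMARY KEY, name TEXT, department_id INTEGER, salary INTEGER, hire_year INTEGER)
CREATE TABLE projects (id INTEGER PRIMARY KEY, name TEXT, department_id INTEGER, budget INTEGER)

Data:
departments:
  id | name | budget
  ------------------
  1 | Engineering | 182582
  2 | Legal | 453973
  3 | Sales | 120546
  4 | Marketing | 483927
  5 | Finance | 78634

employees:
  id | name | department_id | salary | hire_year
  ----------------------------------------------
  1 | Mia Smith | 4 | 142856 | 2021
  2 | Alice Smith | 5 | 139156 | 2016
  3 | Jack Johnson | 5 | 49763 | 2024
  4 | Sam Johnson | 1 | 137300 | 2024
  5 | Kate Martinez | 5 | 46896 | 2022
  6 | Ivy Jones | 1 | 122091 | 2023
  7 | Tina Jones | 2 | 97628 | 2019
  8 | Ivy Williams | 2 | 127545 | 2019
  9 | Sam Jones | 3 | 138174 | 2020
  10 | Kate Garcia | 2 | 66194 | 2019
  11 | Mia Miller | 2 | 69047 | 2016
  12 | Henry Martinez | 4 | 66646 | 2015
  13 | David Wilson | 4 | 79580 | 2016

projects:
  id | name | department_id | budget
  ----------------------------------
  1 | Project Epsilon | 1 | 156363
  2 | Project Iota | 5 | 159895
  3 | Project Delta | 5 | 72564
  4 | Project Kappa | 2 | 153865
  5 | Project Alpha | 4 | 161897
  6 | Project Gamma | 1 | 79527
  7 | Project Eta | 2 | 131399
SELECT p.name FROM departments p LEFT JOIN employees c ON c.department_id = p.id WHERE c.id IS NULL

Execution result:
(no rows)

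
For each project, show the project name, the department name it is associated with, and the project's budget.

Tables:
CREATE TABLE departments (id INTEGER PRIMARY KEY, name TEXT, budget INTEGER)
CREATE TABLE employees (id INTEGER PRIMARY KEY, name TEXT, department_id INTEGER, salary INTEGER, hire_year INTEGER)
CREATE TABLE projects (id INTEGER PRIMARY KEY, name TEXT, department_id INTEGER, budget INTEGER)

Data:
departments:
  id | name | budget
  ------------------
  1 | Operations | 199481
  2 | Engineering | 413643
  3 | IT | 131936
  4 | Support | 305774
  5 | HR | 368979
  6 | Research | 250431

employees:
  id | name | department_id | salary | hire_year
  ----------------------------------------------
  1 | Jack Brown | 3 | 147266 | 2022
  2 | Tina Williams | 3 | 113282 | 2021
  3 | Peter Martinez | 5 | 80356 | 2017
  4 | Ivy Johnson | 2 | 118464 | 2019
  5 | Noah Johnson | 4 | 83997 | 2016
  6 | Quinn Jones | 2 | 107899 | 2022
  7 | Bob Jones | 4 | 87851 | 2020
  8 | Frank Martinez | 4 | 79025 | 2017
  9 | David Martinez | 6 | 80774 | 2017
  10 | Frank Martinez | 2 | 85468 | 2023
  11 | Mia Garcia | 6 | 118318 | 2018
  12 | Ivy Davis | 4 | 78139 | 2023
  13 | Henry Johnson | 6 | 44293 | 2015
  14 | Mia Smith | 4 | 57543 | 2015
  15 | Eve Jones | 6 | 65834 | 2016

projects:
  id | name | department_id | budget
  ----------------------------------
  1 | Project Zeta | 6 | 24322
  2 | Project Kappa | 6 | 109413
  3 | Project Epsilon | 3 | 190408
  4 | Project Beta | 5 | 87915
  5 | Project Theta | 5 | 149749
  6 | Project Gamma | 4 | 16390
SELECT c.name, p.name AS department, c.budget FROM projects c JOIN departments p ON c.department_id = p.id

Execution result:
name | department | budget
Project Zeta | Research | 24322
Project Kappa | Research | 109413
Project Epsilon | IT | 190408
Project Beta | HR | 87915
Project Theta | HR | 149749
Project Gamma | Support | 16390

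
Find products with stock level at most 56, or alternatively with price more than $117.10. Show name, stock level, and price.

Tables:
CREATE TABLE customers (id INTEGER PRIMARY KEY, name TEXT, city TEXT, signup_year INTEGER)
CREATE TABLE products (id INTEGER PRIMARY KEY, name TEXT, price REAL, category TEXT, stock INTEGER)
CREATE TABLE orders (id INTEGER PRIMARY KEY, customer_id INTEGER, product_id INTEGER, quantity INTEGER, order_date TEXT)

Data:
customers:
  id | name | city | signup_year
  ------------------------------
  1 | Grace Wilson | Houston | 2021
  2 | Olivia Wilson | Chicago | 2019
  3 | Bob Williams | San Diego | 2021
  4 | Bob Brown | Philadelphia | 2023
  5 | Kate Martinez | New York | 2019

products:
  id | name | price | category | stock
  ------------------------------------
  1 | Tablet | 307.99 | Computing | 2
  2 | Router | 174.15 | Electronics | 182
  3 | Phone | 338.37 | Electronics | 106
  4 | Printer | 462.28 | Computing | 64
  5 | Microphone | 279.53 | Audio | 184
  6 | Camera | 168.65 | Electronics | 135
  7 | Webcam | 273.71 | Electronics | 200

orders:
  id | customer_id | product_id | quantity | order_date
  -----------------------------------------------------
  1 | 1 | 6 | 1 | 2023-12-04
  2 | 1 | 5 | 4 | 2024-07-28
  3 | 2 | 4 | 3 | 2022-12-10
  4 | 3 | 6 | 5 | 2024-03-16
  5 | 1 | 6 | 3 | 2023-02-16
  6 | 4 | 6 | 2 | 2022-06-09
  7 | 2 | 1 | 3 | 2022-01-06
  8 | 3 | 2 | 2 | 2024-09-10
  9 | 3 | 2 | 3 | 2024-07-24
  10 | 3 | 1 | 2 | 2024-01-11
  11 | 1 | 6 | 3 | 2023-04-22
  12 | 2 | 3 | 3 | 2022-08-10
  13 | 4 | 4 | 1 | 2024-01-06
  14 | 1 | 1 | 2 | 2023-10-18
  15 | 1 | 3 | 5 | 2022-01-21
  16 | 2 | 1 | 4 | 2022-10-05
SELECT name, stock, price FROM products WHERE stock <= 56 OR price > 117.1

Execution result:
name | stock | price
Tablet | 2 | 307.99
Router | 182 | 174.15
Phone | 106 | 338.37
Printer | 64 | 462.28
Microphone | 184 | 279.53
Camera | 135 | 168.65
Webcam | 200 | 273.71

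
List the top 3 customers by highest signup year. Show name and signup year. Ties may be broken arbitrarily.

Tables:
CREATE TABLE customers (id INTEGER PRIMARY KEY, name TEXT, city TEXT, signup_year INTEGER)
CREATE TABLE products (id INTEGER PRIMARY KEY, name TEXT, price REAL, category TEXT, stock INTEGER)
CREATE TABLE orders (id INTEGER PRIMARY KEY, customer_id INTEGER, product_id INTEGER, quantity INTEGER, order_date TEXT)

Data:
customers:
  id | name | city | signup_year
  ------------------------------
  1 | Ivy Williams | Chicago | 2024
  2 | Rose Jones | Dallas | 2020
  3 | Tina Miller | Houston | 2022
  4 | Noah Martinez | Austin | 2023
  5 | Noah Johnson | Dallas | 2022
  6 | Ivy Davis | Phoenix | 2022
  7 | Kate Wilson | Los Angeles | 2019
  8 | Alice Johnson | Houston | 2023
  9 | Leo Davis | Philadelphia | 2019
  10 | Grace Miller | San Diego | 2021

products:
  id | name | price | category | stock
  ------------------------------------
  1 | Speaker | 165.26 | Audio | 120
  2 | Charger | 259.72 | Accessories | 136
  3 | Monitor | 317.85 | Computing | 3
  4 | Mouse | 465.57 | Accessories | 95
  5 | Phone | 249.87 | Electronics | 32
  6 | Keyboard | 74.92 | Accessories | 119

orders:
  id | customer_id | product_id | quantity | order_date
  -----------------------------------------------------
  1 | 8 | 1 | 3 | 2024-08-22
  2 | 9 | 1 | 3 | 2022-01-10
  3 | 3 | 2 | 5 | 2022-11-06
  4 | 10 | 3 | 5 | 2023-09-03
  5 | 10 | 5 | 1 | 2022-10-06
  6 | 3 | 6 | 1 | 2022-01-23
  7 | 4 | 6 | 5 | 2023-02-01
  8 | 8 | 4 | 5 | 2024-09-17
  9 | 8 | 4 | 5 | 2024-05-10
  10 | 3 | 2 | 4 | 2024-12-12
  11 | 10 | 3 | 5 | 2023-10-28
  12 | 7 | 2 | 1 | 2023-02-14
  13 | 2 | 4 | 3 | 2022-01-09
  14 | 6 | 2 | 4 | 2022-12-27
SELECT name, signup_year FROM customers ORDER BY signup_year DESC LIMIT 3

Execution result:
name | signup_year
Ivy Williams | 2024
Noah Martinez | 2023
Alice Johnson | 2023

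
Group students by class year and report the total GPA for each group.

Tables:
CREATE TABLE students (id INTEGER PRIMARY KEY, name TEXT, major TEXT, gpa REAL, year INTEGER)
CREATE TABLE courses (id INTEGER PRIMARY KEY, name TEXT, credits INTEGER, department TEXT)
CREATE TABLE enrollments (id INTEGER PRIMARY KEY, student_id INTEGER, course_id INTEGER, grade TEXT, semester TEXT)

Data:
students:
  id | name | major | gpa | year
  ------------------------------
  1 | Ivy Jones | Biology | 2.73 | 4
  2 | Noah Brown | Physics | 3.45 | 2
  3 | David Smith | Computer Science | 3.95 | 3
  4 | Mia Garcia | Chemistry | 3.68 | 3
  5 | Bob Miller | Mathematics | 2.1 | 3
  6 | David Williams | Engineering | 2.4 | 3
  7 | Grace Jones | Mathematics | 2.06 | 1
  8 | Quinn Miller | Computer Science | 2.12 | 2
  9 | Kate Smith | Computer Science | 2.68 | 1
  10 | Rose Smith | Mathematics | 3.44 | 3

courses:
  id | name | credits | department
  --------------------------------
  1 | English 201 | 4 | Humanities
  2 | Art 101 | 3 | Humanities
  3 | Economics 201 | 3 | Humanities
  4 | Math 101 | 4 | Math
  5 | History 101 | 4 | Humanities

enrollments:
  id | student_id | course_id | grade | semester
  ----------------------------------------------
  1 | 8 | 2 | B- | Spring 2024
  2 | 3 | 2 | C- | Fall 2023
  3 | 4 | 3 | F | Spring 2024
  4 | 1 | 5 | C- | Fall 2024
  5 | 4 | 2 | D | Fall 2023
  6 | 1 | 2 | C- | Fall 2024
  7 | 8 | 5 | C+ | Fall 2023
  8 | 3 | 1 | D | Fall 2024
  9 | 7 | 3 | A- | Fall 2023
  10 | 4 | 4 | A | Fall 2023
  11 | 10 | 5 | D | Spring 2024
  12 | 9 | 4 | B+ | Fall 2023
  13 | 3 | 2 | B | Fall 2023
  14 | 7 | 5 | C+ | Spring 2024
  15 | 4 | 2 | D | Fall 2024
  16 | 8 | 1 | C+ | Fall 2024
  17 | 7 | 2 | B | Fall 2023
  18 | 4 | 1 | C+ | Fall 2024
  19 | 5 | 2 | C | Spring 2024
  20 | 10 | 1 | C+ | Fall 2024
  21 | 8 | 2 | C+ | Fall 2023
SELECT year, SUM(gpa) AS sum_gpa FROM students GROUP BY year

Execution result:
year | sum_gpa
1 | 4.74
2 | 5.57
3 | 15.57
4 | 2.73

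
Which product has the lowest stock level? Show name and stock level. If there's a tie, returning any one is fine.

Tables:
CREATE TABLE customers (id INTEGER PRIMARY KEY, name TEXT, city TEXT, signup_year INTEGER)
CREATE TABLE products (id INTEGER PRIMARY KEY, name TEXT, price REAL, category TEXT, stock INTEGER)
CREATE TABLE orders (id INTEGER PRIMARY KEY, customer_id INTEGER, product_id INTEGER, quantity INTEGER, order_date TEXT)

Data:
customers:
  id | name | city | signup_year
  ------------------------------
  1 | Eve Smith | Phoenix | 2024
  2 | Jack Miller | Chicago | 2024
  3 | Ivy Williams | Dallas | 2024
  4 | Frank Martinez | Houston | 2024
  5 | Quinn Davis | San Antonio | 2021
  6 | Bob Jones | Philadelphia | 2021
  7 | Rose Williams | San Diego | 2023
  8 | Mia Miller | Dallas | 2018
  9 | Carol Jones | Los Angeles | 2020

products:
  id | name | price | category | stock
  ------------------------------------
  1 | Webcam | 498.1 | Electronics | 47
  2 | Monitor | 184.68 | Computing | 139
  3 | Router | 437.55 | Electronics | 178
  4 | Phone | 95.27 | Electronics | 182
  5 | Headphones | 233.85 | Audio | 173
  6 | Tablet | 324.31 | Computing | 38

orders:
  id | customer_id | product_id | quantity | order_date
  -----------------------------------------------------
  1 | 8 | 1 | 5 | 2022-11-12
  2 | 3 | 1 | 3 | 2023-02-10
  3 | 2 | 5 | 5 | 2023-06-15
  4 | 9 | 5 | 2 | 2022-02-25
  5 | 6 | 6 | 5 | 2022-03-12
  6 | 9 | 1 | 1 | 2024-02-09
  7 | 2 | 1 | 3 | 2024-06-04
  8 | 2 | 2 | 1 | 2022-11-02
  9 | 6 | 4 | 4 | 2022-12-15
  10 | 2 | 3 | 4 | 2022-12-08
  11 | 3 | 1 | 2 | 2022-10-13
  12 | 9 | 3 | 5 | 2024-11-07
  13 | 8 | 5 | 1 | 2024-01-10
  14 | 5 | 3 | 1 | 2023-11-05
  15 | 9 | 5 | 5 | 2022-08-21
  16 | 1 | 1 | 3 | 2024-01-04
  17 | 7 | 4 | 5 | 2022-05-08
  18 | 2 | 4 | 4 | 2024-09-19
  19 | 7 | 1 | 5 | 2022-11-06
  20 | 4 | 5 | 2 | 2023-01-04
SELECT name, stock FROM products ORDER BY stock ASC LIMIT 1

Execution result:
name | stock
Tablet | 38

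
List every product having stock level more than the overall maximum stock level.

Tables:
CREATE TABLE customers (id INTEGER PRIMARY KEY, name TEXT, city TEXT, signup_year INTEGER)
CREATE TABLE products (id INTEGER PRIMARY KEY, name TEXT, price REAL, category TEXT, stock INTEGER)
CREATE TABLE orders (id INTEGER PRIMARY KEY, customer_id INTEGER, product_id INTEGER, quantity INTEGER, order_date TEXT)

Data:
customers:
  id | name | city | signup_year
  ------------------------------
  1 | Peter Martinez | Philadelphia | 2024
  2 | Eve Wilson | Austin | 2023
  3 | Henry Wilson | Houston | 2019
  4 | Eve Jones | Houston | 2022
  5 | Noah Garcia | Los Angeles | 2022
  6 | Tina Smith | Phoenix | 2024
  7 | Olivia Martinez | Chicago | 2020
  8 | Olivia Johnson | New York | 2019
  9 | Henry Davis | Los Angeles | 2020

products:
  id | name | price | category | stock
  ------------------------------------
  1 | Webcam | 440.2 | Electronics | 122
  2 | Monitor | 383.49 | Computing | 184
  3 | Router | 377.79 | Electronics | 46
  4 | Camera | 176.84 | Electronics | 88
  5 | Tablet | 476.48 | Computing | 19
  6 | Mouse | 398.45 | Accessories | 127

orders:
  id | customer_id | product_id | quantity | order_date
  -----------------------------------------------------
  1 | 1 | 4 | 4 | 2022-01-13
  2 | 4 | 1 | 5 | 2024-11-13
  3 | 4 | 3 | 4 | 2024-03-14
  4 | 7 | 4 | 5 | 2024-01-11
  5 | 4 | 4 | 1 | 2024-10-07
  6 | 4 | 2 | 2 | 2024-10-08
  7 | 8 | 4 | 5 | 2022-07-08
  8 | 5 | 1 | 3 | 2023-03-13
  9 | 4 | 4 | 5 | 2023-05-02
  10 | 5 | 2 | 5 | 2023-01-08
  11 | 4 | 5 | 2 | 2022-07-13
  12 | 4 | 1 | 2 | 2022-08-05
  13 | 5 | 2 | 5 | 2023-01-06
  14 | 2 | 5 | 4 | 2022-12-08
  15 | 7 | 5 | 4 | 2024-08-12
SELECT name, stock FROM products WHERE stock > (SELECT MAX(stock) FROM products)

Execution result:
(no rows)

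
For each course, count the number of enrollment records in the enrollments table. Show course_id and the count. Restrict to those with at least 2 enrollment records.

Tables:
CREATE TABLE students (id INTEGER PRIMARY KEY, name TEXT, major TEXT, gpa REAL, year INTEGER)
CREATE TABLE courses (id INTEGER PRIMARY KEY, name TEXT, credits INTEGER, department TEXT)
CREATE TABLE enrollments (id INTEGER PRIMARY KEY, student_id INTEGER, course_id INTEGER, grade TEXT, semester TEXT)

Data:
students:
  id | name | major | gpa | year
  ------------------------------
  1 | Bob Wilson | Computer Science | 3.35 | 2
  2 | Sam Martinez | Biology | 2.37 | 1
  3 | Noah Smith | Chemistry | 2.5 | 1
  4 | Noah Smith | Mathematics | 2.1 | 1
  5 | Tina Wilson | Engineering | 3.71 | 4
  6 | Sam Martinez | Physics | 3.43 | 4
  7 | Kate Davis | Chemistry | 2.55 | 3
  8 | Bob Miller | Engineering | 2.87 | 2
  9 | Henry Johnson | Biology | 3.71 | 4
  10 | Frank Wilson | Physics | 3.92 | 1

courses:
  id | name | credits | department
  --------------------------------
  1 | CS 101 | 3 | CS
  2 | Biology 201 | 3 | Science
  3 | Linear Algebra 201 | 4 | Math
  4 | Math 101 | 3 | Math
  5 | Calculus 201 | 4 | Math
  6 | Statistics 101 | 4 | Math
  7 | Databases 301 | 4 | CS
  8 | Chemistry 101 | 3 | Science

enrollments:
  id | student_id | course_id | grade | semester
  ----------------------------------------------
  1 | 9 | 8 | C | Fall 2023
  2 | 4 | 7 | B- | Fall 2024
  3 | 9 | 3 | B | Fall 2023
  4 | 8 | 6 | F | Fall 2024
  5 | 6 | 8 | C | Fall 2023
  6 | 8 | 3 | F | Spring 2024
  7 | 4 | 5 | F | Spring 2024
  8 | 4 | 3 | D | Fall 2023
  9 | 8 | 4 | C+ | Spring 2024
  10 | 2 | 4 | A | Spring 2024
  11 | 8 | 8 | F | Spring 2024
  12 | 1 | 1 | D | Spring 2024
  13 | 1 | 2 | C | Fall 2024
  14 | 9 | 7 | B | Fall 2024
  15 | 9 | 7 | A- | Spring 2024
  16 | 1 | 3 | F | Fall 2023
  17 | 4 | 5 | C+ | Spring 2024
SELECT course_id, COUNT(*) AS enrollment_count FROM enrollments GROUP BY course_id HAVING COUNT(*) >= 2

Execution result:
course_id | enrollment_count
3 | 4
4 | 2
5 | 2
7 | 3
8 | 3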